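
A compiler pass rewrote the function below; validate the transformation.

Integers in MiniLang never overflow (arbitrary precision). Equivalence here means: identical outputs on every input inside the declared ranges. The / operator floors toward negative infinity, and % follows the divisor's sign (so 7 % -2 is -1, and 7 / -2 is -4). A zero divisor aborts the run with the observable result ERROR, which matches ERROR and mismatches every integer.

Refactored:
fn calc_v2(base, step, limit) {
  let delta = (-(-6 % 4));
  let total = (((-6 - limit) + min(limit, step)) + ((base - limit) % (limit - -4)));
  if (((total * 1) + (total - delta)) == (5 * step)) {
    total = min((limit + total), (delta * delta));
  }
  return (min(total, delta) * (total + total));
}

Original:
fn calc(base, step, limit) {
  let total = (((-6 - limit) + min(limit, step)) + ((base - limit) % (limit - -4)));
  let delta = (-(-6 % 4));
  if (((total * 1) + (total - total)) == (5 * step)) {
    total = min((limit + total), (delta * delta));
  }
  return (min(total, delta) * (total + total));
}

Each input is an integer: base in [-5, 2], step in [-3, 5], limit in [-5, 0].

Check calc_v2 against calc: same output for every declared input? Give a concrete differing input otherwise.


The rewrite breaks on base=-5, step=-2, limit=-5, where the results are 72 and 242.
calc: total := -6 | delta := -2 | (((total * 1) + (total - total)) == (5 * step)): false | result 72
calc_v2: delta := -2 | total := -6 | (((total * 1) + (total - delta)) == (5 * step)): true | total := -11 | result 242
verdict: not equivalent; witness: base=-5, step=-2, limit=-5


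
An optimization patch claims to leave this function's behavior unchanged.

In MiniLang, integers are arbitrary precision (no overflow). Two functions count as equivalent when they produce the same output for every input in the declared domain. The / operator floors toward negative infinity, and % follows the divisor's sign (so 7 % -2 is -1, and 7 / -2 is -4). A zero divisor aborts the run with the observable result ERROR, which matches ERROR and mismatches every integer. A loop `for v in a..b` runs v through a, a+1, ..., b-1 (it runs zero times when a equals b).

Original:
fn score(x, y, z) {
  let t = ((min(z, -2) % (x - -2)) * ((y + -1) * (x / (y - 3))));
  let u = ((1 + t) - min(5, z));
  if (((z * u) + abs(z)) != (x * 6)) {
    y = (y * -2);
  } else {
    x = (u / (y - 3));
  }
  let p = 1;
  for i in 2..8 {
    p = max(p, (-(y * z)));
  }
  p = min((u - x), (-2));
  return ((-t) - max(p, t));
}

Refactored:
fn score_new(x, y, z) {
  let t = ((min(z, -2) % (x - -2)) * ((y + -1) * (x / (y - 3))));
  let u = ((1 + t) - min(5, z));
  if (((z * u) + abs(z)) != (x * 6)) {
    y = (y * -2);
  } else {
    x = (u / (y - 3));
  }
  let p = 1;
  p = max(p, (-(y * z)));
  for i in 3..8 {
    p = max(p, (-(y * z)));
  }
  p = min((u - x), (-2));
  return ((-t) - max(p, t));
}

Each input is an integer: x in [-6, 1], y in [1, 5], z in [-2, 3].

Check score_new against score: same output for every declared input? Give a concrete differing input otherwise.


Side by side, the visible changes include: statement counts differ; also arithmetic usage differs; also min/max/abs usage differs; also loop structure differs.
Spot check at x=-6, y=2, z=1 — score: t becomes -12; next u becomes -12; next (((z * u) + abs(z)) != (x * 6)) evaluates to true; next y becomes -4; next p becomes 1; next at i=2:; next p becomes 4; next at i=3:; next p becomes 4; next at i=4:; next p becomes 4; next at i=5:; next p becomes 4; next at i=6:; next p becomes 4; next at i=7:; next p becomes 4; next p becomes -6; next final value 18. score_new: t becomes -12; next u becomes -12; next (((z * u) + abs(z)) != (x * 6)) evaluates to true; next y becomes -4; next p becomes 1; next p becomes 4; next at i=3:; next p becomes 4; next at i=4:; next p becomes 4; next at i=5:; next p becomes 4; next at i=6:; next p becomes 4; next at i=7:; next p becomes 4; next p becomes -6; next final value 18. Both give 18.
Across all 240 domain points the two functions coincide.
verdict: equivalent


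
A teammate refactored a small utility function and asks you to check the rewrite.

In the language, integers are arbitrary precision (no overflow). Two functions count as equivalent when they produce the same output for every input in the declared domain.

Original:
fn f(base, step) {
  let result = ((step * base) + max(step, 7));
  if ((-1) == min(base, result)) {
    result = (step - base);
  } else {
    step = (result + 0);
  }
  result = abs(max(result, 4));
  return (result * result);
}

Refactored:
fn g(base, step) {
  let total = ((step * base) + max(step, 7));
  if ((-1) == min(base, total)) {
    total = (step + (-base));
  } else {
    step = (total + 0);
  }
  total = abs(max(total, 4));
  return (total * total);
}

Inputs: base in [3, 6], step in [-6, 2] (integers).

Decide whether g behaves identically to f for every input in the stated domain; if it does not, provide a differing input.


This is a faithful refactor — arithmetic usage differs; local variable names differ, but the computed results match everywhere.
As a probe, take base=6, step=0: f runs result := 7 | ((-1) == min(base, result)): false | step := 7 | result := 7 | result 49; g runs total := 7 | ((-1) == min(base, total)): false | step := 7 | total := 7 | result 49; both end at 49.
Checked all 36 inputs in the declared domain: the outputs agree on every one.
verdict: equivalent


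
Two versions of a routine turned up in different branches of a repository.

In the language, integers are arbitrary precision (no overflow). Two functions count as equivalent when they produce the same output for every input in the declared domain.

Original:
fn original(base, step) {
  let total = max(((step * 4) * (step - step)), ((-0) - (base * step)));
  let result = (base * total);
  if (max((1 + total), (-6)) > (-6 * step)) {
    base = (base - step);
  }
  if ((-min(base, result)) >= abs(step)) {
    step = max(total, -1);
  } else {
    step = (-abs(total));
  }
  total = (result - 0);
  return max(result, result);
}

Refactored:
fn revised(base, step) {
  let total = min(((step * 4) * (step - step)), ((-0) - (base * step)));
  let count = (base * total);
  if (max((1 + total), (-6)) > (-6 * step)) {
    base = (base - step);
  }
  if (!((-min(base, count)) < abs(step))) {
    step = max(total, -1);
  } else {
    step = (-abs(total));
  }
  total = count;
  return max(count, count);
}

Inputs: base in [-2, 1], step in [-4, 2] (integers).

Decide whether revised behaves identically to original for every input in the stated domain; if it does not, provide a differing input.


Run the pair on base=-2, step=-4.
original: total := 0 | result := 0 | (max((1 + total), (-6)) > (-6 * step)): false | ((-min(base, result)) >= abs(step)): false | step := 0 | total := 0 | result 0
revised: total := -8 | count := 16 | (max((1 + total), (-6)) > (-6 * step)): false | (!((-min(base, count)) < abs(step))): false | step := -8 | total := 16 | result 16
0 vs 16 — the two versions disagree here.
verdict: not equivalent; witness: base=-2, step=-4


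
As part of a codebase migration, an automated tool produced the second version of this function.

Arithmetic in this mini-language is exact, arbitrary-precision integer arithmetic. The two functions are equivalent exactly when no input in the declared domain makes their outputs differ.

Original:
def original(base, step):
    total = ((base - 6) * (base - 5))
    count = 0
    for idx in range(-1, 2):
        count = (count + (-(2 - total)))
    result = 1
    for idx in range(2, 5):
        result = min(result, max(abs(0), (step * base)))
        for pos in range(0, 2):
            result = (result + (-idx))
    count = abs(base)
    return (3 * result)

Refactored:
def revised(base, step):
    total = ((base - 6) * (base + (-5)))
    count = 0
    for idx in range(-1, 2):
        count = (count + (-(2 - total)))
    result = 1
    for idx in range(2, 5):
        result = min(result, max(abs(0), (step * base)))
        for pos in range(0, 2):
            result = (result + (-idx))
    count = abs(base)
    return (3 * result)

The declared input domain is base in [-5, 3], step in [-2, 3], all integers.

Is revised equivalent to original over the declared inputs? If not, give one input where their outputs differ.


The two are interchangeable: arithmetic usage differs, and every declared input agrees.
As a probe, take base=0, step=3: original runs total=30, then count=0, then (idx=-1), then count=28, then (idx=0), then count=56, then (idx=1), then count=84, then result=1, then (idx=2), then result=0, then (pos=0), then result=-2, then (pos=1), then result=-4, then (idx=3), then result=-4, then (pos=0), then result=-7, then (pos=1), then result=-10, then (idx=4), then result=-10, then (pos=0), then result=-14, then (pos=1), then result=-18, then count=0, then returns -54; revised runs total=30, then count=0, then (idx=-1), then count=28, then (idx=0), then count=56, then (idx=1), then count=84, then result=1, then (idx=2), then result=0, then (pos=0), then result=-2, then (pos=1), then result=-4, then (idx=3), then result=-4, then (pos=0), then result=-7, then (pos=1), then result=-10, then (idx=4), then result=-10, then (pos=0), then result=-14, then (pos=1), then result=-18, then count=0, then returns -54; both end at -54.
An exhaustive pass over the 54 declared inputs shows identical outputs.
verdict: equivalent


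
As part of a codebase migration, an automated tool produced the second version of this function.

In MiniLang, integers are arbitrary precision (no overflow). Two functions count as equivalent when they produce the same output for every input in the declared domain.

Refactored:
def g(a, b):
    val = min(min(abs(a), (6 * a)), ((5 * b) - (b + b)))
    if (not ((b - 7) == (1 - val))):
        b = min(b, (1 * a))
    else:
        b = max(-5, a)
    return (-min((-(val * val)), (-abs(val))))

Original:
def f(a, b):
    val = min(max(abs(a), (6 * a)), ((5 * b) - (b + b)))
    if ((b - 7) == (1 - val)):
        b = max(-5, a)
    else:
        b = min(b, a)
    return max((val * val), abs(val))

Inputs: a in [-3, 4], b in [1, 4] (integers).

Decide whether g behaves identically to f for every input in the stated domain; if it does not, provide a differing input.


Consider the input a=-3, b=1.
f: val := 3 | ((b - 7) == (1 - val)): false | b := -3 | result 9
g: val := -18 | (not ((b - 7) == (1 - val))): true | b := -3 | result 324
9 vs 324 — the two versions disagree here.
verdict: not equivalent; witness: a=-3, b=1


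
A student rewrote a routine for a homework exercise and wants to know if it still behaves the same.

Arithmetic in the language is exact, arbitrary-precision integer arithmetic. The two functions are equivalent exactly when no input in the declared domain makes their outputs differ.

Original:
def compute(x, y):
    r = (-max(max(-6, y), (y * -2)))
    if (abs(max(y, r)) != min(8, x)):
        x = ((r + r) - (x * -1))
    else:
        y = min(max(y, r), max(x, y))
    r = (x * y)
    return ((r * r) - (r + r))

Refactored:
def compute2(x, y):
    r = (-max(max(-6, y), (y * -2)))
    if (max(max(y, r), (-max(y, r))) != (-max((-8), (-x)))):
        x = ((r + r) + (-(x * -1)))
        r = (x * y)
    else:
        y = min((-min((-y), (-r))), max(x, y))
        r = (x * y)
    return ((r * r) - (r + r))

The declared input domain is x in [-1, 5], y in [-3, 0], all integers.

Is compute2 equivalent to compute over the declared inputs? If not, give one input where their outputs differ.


Changes here: statement counts differ, plus min/max/abs usage differs, plus arithmetic usage differs; the full 28-point sweep finds no disagreement.
verdict: equivalent


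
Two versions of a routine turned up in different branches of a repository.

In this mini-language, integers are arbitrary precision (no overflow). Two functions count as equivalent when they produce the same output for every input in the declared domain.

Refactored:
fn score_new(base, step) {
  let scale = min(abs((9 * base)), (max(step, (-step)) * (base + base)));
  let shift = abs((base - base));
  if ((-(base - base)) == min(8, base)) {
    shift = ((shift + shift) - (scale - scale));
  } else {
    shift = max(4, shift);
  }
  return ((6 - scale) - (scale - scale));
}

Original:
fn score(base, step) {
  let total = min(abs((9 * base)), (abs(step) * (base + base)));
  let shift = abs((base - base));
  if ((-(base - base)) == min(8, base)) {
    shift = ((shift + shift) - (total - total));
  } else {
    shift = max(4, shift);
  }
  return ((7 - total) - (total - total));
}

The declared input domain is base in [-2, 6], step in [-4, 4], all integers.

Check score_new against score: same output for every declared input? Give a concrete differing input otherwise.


There is a counterexample at base=-2, step=-4: 23 on one side, 22 on the other.
score: total := -16 | shift := 0 | ((-(base - base)) == min(8, base)): false | shift := 4 | result 23
score_new: scale := -16 | shift := 0 | ((-(base - base)) == min(8, base)): false | shift := 4 | result 22
verdict: not equivalent; witness: base=-2, step=-4


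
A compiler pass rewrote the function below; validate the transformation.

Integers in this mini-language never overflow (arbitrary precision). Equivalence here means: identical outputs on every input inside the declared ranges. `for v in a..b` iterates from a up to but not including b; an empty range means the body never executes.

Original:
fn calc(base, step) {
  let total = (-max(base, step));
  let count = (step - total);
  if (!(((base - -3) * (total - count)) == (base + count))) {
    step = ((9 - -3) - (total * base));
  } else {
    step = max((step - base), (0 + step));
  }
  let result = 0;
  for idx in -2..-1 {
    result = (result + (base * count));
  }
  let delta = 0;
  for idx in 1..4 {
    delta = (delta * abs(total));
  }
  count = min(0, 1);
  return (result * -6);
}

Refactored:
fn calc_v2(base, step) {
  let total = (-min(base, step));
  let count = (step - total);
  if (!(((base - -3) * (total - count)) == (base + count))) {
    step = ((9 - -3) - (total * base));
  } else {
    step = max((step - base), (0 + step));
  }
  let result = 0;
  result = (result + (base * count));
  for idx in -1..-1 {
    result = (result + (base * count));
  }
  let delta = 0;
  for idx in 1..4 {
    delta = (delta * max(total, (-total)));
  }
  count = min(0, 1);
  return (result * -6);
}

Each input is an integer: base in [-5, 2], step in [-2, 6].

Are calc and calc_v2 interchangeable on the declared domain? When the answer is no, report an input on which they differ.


Consider the input base=-5, step=-2.
calc: total becomes 2; next count becomes -4; next (!(((base - -3) * (total - count)) == (base + count))) evaluates to true; next step becomes 22; next result becomes 0; next at idx=-2:; next result becomes 20; next delta becomes 0; next at idx=1:; next delta becomes 0; next at idx=2:; next delta becomes 0; next at idx=3:; next delta becomes 0; next count becomes 0; next final value -120
calc_v2: total becomes 5; next count becomes -7; next (!(((base - -3) * (total - count)) == (base + count))) evaluates to true; next step becomes 37; next result becomes 0; next result becomes 35; next idx never enters its loop body; next delta becomes 0; next at idx=1:; next delta becomes 0; next at idx=2:; next delta becomes 0; next at idx=3:; next delta becomes 0; next count becomes 0; next final value -210
-120 vs -210 — the two versions disagree here.
verdict: not equivalent; witness: base=-5, step=-2


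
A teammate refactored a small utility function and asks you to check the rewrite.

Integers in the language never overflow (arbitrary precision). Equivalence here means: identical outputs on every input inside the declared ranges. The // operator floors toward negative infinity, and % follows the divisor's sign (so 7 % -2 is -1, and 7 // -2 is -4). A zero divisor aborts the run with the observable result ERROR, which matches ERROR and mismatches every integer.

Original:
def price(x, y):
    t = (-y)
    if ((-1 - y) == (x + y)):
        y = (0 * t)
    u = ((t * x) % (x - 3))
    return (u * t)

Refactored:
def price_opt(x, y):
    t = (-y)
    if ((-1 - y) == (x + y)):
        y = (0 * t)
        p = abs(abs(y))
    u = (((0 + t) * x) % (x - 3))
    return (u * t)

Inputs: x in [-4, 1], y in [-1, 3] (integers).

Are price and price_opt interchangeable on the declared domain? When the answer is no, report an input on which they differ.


The two versions differ — the changes include arithmetic usage differs; min/max/abs usage differs; local variable names differ; statement counts differ; constant usage differs.
One worked example (x=-3, y=3) — price: t=-3, then ((-1 - y) == (x + y)) is false, then u=-3, then returns 9; price_opt: t=-3, then ((-1 - y) == (x + y)) is false, then u=-3, then returns 9; agreement on 9.
Across all 30 domain points the two functions coincide.
verdict: equivalent


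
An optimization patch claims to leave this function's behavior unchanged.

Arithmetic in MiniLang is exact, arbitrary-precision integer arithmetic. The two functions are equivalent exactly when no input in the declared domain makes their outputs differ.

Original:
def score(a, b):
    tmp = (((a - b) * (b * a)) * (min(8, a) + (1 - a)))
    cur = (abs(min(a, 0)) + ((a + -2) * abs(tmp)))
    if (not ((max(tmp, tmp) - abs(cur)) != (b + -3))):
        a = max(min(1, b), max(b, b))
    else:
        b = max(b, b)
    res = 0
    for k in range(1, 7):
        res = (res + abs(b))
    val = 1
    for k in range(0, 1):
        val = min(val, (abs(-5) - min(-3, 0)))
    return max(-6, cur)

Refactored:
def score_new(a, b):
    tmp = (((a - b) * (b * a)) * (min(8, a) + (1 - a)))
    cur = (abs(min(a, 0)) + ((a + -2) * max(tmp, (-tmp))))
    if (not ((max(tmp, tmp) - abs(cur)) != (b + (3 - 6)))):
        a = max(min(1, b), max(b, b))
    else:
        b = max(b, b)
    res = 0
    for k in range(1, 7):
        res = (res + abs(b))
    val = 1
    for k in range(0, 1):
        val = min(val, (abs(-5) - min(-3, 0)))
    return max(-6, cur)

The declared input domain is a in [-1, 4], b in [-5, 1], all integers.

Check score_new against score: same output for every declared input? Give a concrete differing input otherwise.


Side by side, the visible changes include: constant usage differs; min/max/abs usage differs; arithmetic usage differs.
Tracing a=2, b=-3: score: tmp becomes -30; next cur becomes 0; next (not ((max(tmp, tmp) - abs(cur)) != (b + -3))) evaluates to false; next b becomes -3; next res becomes 0; next at k=1:; next res becomes 3; next at k=2:; next res becomes 6; next at k=3:; next res becomes 9; next at k=4:; next res becomes 12; next at k=5:; next res becomes 15; next at k=6:; next res becomes 18; next val becomes 1; next at k=0:; next val becomes 1; next final value 0 | score_new: tmp becomes -30; next cur becomes 0; next (not ((max(tmp, tmp) - abs(cur)) != (b + (3 - 6)))) evaluates to false; next b becomes -3; next res becomes 0; next at k=1:; next res becomes 3; next at k=2:; next res becomes 6; next at k=3:; next res becomes 9; next at k=4:; next res becomes 12; next at k=5:; next res becomes 15; next at k=6:; next res becomes 18; next val becomes 1; next at k=0:; next val becomes 1; next final value 0 — matching result 0.
Every one of the 42 inputs gives matching results.
verdict: equivalent


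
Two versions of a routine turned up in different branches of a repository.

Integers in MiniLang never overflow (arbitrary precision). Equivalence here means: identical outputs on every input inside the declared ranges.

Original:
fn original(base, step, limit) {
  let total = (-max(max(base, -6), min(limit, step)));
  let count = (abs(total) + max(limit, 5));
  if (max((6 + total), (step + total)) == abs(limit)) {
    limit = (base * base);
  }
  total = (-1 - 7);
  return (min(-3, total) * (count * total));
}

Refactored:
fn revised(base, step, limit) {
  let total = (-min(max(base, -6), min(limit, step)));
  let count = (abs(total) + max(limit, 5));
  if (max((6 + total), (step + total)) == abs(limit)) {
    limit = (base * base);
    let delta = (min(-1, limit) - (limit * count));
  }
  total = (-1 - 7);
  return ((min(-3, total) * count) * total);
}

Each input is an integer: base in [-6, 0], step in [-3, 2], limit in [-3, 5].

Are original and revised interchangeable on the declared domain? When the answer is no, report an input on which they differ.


Evaluate both at base=-6, step=-3, limit=-3.
original: total becomes 3; next count becomes 8; next (max((6 + total), (step + total)) == abs(limit)) evaluates to false; next total becomes -8; next final value 512
revised: total becomes 6; next count becomes 11; next (max((6 + total), (step + total)) == abs(limit)) evaluates to false; next total becomes -8; next final value 704
512 and 704 differ, so these are not the same function on this domain.
verdict: not equivalent; witness: base=-6, step=-3, limit=-3


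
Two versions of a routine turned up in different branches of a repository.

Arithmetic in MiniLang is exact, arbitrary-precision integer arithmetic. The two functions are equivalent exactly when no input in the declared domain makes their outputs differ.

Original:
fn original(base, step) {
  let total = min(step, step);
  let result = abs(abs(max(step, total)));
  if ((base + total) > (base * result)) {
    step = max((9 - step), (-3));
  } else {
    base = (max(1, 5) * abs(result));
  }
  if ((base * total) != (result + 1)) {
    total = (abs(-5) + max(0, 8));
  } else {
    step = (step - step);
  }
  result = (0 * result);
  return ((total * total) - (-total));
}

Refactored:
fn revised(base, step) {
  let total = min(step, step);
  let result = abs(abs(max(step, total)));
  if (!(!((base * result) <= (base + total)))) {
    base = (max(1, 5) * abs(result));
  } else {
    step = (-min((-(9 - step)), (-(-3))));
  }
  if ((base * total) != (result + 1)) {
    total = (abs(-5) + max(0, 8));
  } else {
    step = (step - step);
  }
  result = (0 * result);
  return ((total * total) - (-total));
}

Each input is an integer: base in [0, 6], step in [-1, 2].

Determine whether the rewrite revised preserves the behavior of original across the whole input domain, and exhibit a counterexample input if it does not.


At base=2, step=1: original gives 2, revised gives 182.
verdict: not equivalent; witness: base=2, step=1


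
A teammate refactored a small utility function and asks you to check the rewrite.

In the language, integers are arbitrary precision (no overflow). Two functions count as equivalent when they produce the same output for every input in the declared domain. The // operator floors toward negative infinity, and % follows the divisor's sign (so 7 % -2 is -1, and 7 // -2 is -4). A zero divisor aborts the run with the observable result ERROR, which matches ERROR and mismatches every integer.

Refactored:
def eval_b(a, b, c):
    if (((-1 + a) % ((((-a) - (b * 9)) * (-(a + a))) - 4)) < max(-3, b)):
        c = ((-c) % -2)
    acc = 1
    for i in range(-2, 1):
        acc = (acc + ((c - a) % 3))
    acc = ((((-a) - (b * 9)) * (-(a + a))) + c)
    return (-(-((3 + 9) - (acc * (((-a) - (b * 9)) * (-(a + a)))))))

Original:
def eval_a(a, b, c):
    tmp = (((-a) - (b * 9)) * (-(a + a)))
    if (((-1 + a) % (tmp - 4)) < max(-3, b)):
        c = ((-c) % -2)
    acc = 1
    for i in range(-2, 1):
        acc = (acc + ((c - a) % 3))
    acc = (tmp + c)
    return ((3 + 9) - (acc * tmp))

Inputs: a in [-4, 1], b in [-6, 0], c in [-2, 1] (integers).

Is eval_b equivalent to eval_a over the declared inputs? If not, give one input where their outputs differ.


Reading the diff, among the changes: arithmetic usage differs, local variable names differ, statement counts differ, constant usage differs.
Spot check at a=-2, b=-5, c=-2 — eval_a: tmp=188, then (((-1 + a) % (tmp - 4)) < max(-3, b)) is false, then acc=1, then (i=-2), then acc=1, then (i=-1), then acc=1, then (i=0), then acc=1, then acc=186, then returns -34956. eval_b: (((-1 + a) % ((((-a) - (b * 9)) * (-(a + a))) - 4)) < max(-3, b)) is false, then acc=1, then (i=-2), then acc=1, then (i=-1), then acc=1, then (i=0), then acc=1, then acc=186, then returns -34956. Both give -34956.
Across all 168 domain points the two functions coincide.
verdict: equivalent


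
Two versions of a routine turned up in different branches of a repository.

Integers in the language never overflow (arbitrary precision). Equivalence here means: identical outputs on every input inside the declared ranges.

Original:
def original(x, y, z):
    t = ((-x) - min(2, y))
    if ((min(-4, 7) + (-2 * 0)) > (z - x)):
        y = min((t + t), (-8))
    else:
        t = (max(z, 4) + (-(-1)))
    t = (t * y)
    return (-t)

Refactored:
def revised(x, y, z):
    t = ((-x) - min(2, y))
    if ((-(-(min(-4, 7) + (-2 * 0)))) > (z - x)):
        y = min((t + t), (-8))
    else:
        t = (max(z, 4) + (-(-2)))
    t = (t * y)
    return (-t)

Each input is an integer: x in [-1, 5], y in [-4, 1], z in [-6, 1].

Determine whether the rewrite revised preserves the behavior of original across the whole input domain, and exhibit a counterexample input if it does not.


Consider the input x=-1, y=-4, z=-5.
original: t = 5; ((min(-4, 7) + (-2 * 0)) > (z - x)) -> false; t = 5; t = -20; return 20
revised: t = 5; ((-(-(min(-4, 7) + (-2 * 0)))) > (z - x)) -> false; t = 6; t = -24; return 24
20 vs 24 — the two versions disagree here.
verdict: not equivalent; witness: x=-1, y=-4, z=-5


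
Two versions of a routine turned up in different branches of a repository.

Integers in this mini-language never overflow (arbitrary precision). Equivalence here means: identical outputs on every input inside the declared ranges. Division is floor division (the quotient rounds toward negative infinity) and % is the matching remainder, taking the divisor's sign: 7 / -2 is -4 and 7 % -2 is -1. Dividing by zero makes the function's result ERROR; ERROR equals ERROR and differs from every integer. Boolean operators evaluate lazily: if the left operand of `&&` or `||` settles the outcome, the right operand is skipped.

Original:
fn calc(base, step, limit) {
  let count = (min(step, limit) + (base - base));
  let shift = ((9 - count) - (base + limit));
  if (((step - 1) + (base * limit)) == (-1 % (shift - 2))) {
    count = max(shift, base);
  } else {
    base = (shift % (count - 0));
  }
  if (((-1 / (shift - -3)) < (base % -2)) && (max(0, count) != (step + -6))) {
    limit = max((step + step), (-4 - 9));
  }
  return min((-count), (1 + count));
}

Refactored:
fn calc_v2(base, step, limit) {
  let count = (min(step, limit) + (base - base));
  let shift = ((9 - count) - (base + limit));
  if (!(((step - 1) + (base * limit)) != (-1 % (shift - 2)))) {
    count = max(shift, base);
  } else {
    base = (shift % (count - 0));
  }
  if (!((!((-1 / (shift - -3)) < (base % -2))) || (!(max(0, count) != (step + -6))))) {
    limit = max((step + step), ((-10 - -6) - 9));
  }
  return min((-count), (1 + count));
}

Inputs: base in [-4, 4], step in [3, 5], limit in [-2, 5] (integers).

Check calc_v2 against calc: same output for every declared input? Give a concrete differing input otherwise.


Although arithmetic usage differs, plus comparison usage differs, plus constant usage differs, plus boolean connective usage differs, 216/216 inputs agree.
verdict: equivalent


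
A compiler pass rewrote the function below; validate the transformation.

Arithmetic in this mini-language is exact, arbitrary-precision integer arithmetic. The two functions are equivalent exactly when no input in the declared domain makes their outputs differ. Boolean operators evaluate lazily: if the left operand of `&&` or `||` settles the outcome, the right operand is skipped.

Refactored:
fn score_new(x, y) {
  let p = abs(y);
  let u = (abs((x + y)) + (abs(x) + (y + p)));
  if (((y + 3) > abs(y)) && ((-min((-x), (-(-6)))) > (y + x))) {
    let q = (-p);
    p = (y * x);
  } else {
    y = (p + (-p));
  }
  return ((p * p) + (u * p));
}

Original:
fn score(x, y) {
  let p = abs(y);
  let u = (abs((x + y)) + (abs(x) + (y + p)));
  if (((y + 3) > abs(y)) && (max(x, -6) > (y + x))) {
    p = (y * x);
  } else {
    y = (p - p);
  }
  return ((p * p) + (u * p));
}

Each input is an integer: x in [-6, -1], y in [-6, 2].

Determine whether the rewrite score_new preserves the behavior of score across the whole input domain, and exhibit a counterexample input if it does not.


Although min/max/abs usage differs; arithmetic usage differs; statement counts differ; local variable names differ, 54/54 inputs agree.
verdict: equivalent


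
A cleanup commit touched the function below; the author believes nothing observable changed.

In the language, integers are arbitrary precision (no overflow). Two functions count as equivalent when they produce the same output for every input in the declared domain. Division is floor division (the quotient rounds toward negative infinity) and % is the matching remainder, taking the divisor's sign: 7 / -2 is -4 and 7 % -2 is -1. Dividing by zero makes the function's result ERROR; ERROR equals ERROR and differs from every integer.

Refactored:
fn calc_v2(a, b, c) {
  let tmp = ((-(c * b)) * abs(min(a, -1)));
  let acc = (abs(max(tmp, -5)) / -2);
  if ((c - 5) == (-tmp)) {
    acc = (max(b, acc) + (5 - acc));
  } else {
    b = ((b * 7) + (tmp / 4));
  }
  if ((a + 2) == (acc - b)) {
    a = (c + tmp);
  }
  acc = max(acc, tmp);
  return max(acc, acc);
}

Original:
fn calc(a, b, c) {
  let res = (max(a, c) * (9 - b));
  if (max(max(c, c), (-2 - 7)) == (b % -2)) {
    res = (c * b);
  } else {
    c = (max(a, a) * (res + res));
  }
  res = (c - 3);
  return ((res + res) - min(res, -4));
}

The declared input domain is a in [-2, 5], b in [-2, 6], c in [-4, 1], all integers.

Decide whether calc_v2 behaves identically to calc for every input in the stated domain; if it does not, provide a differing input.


These are not equivalent — on a=-2, b=-2, c=-4 the outputs split (174 vs -3).
calc: res := -22 | (max(max(c, c), (-2 - 7)) == (b % -2)): false | c := 88 | res := 85 | result 174
calc_v2: tmp := -16 | acc := -3 | ((c - 5) == (-tmp)): false | b := -18 | ((a + 2) == (acc - b)): false | acc := -3 | result -3
verdict: not equivalent; witness: a=-2, b=-2, c=-4


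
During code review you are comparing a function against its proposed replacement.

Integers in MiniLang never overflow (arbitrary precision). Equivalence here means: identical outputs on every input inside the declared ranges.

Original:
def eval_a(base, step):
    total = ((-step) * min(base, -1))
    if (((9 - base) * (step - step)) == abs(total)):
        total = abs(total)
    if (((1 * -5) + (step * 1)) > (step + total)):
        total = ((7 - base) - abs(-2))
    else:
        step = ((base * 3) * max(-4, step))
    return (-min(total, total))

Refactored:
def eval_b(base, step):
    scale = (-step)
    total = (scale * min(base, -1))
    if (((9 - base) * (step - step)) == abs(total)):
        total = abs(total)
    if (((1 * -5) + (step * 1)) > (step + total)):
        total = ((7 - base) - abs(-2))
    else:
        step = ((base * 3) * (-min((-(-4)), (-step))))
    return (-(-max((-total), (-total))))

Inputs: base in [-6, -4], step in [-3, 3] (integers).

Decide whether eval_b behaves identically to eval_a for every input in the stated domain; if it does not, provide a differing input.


Reading the diff, among the changes: statement counts differ, local variable names differ.
Tracing base=-6, step=2: eval_a: total becomes 12; next (((9 - base) * (step - step)) == abs(total)) evaluates to false; next (((1 * -5) + (step * 1)) > (step + total)) evaluates to false; next step becomes -36; next final value -12 | eval_b: scale becomes -2; next total becomes 12; next (((9 - base) * (step - step)) == abs(total)) evaluates to false; next (((1 * -5) + (step * 1)) > (step + total)) evaluates to false; next step becomes -36; next final value -12 — matching result -12.
An exhaustive pass over the 21 declared inputs shows identical outputs.
verdict: equivalent


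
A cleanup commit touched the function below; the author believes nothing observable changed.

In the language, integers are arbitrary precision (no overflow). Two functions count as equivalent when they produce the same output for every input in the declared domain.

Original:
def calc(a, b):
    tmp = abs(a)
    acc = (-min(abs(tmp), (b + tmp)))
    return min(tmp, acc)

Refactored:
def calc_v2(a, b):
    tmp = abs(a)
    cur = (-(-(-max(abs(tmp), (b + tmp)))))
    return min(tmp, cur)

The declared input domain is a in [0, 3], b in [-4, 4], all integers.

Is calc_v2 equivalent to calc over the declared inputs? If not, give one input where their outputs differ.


The rewrite breaks on a=0, b=1, where the results are 0 and -1.
calc: tmp = 0; acc = 0; return 0
calc_v2: tmp = 0; cur = -1; return -1
verdict: not equivalent; witness: a=0, b=1


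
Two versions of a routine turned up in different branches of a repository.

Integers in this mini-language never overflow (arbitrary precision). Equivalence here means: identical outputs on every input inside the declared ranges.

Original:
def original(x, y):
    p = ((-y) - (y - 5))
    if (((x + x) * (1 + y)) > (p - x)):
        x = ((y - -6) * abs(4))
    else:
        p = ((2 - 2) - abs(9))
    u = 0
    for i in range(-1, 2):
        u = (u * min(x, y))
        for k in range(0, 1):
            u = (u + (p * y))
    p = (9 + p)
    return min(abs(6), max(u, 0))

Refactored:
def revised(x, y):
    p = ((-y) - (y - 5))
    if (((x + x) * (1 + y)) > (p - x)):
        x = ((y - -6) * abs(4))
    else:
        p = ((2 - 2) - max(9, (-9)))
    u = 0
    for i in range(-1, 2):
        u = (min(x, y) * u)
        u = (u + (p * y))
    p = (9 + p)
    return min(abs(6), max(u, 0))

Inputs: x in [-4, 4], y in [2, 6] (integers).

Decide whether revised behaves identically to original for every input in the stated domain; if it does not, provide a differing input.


Reading the diff, among the changes: local variable names differ; also statement counts differ; also constant usage differs; also loop structure differs; also min/max/abs usage differs.
Spot check at x=4, y=6 — original: p becomes -7; next (((x + x) * (1 + y)) > (p - x)) evaluates to true; next x becomes 48; next u becomes 0; next at i=-1:; next u becomes 0; next at k=0:; next u becomes -42; next at i=0:; next u becomes -252; next at k=0:; next u becomes -294; next at i=1:; next u becomes -1764; next at k=0:; next u becomes -1806; next p becomes 2; next final value 0. revised: p becomes -7; next (((x + x) * (1 + y)) > (p - x)) evaluates to true; next x becomes 48; next u becomes 0; next at i=-1:; next u becomes 0; next u becomes -42; next at i=0:; next u becomes -252; next u becomes -294; next at i=1:; next u becomes -1764; next u becomes -1806; next p becomes 2; next final value 0. Both give 0.
Sweeping the whole domain (45 inputs) finds no disagreement.
verdict: equivalent


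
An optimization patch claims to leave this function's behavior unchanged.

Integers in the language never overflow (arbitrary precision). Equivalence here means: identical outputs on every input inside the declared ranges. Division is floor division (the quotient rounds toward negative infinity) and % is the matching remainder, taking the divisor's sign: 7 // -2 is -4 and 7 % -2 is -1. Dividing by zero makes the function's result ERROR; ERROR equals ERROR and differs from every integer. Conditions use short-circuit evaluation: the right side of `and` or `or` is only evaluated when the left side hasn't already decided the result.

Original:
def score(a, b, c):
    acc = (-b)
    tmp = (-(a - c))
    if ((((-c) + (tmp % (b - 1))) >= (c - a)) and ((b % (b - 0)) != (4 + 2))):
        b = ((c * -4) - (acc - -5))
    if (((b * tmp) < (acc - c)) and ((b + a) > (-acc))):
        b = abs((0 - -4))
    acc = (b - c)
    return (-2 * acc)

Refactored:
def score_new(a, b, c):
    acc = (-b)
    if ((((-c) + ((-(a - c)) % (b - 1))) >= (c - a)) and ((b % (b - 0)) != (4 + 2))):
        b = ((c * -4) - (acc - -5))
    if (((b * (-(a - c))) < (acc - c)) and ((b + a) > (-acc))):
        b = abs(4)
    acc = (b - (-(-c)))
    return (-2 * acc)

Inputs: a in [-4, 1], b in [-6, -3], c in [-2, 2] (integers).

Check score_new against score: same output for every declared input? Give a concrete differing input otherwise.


Although constant usage differs; also statement counts differ; also local variable names differ, 120/120 inputs agree.
verdict: equivalent


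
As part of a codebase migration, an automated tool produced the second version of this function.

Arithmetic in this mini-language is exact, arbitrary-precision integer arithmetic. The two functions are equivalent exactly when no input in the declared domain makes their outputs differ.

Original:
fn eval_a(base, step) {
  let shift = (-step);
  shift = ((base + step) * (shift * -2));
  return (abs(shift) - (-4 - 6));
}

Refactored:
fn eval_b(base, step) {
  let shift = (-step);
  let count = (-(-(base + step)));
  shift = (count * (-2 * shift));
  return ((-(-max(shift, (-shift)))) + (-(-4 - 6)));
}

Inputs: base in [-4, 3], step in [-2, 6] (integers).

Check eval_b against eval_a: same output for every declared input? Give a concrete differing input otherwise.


Equivalent — the differences include min/max/abs usage differs, plus statement counts differ, plus arithmetic usage differs, plus local variable names differ, yet no declared input distinguishes the two.
Tracing base=-3, step=2: eval_a: shift := -2 | shift := -4 | result 14 | eval_b: shift := -2 | count := -1 | shift := -4 | result 14 — matching result 14.
Every one of the 72 inputs gives matching results.
verdict: equivalent


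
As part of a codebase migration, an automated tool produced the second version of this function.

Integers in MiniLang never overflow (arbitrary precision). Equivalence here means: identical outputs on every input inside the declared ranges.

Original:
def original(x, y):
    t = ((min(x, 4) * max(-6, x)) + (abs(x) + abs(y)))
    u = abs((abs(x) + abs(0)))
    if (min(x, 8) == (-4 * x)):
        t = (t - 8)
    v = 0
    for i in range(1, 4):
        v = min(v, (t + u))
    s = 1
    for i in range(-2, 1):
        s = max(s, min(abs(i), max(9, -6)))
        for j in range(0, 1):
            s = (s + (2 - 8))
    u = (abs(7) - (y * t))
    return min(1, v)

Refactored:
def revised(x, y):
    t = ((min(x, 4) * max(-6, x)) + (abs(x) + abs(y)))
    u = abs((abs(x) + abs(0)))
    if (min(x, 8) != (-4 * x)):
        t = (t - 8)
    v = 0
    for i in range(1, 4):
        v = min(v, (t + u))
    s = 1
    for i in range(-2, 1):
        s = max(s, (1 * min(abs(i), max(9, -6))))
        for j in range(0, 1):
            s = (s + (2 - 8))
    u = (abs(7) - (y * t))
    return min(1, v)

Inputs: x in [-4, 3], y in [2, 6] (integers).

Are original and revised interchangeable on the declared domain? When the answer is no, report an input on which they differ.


Not equivalent: x=-1, y=2 separates them (0 vs -3).
original: t=4, then u=1, then (min(x, 8) == (-4 * x)) is false, then v=0, then (i=1), then v=0, then (i=2), then v=0, then (i=3), then v=0, then s=1, then (i=-2), then s=2, then (j=0), then s=-4, then (i=-1), then s=1, then (j=0), then s=-5, then (i=0), then s=0, then (j=0), then s=-6, then u=-1, then returns 0
revised: t=4, then u=1, then (min(x, 8) != (-4 * x)) is true, then t=-4, then v=0, then (i=1), then v=-3, then (i=2), then v=-3, then (i=3), then v=-3, then s=1, then (i=-2), then s=2, then (j=0), then s=-4, then (i=-1), then s=1, then (j=0), then s=-5, then (i=0), then s=0, then (j=0), then s=-6, then u=15, then returns -3
verdict: not equivalent; witness: x=-1, y=2


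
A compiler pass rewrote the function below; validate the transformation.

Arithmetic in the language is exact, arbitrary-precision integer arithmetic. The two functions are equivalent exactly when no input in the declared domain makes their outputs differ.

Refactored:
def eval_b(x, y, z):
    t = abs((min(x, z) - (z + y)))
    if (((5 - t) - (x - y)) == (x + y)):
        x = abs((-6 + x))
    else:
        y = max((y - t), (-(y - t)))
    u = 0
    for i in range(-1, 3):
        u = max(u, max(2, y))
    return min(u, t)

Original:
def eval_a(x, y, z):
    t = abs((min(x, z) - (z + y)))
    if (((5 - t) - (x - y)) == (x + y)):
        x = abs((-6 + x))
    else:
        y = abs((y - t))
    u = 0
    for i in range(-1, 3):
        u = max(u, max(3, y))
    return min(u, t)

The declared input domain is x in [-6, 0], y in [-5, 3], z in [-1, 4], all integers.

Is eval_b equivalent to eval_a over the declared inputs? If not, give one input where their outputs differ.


There is a counterexample at x=-3, y=1, z=-1: 3 on one side, 2 on the other.
eval_a: t becomes 3; next (((5 - t) - (x - y)) == (x + y)) evaluates to false; next y becomes 2; next u becomes 0; next at i=-1:; next u becomes 3; next at i=0:; next u becomes 3; next at i=1:; next u becomes 3; next at i=2:; next u becomes 3; next final value 3
eval_b: t becomes 3; next (((5 - t) - (x - y)) == (x + y)) evaluates to false; next y becomes 2; next u becomes 0; next at i=-1:; next u becomes 2; next at i=0:; next u becomes 2; next at i=1:; next u becomes 2; next at i=2:; next u becomes 2; next final value 2
verdict: not equivalent; witness: x=-3, y=1, z=-1
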